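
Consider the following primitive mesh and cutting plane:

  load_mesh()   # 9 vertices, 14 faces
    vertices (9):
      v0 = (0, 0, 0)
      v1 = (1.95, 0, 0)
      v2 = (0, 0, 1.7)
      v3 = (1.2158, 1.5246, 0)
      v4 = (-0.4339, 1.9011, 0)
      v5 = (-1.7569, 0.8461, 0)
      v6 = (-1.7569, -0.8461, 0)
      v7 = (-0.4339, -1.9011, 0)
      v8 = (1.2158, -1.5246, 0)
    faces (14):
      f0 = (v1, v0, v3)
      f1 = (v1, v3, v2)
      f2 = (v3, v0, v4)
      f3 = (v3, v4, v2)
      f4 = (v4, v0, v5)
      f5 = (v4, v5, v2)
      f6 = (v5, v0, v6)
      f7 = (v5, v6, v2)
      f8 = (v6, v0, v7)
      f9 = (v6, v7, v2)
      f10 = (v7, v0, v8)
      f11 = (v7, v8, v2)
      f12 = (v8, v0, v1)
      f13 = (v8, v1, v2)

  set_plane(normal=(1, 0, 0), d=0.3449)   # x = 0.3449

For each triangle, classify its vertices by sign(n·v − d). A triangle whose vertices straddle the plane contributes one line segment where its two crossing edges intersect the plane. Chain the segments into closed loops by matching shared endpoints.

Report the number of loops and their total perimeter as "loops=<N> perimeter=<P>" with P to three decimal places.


loops=1 perimeter=7.934

Straddling triangles (8 of 14):
  (v1,v0,v3) [+-+] → (0.3449, 0, 0)–(0.3449, 0.432501, 0)  len=0.4325
  (v1,v3,v2) [++-] → (0.3449, 0.432501, 1.21774)–(0.3449, 0, 1.39932)  len=0.4691
  (v3,v0,v4) [+--] → (0.3449, 0.432501, 0)–(0.3449, 1.72336, 0)  len=1.2909
  (v3,v4,v2) [+--] → (0.3449, 1.72336, 0)–(0.3449, 0.432501, 1.21774)  len=1.7746
  (v7,v0,v8) [--+] → (0.3449, -0.432501, 0)–(0.3449, -1.72336, 0)  len=1.2909
  (v7,v8,v2) [-+-] → (0.3449, -1.72336, 0)–(0.3449, -0.432501, 1.21774)  len=1.7746
  (v8,v0,v1) [+-+] → (0.3449, -0.432501, 0)–(0.3449, 0, 0)  len=0.4325
  (v8,v1,v2) [++-] → (0.3449, 0, 1.39932)–(0.3449, -0.432501, 1.21774)  len=0.4691

Chained into 1 loop(s):
  loop 1: 8 segments, perimeter = 7.9341
Total perimeter = 7.934


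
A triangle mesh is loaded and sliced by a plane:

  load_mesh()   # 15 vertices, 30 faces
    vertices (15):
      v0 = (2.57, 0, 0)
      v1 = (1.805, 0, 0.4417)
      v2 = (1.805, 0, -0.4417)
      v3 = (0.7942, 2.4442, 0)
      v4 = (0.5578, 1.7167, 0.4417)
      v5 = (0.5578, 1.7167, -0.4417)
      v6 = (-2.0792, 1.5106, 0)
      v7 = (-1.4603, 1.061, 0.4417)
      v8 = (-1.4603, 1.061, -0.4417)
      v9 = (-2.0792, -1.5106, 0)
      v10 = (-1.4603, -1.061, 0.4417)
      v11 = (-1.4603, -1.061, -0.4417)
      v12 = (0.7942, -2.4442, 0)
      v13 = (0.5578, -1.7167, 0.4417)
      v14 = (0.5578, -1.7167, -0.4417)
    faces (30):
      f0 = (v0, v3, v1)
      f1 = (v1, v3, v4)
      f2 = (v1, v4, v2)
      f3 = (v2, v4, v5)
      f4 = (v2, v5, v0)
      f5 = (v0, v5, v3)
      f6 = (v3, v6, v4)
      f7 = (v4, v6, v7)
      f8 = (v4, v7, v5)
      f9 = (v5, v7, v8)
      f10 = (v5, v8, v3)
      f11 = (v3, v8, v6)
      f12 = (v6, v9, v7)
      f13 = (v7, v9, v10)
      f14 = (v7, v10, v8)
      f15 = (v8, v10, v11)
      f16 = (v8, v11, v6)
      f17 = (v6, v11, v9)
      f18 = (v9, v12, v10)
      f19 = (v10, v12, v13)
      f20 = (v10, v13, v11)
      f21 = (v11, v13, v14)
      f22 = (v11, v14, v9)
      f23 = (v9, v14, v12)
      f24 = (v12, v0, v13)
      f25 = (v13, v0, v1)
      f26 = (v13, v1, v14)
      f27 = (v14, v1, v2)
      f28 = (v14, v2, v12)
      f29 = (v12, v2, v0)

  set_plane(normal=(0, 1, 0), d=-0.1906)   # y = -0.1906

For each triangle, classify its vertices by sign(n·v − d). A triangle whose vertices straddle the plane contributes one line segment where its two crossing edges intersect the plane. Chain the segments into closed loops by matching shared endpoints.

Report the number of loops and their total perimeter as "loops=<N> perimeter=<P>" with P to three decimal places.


loops=2 perimeter=5.054

Straddling triangles (12 of 30):
  (v6,v9,v7) [+-+] → (-2.0792, -0.1906, 0)–(-1.76152, -0.1906, 0.226724)  len=0.3903
  (v7,v9,v10) [+--] → (-1.76152, -0.1906, 0.226724)–(-1.4603, -0.1906, 0.4417)  len=0.3701
  (v7,v10,v8) [+-+] → (-1.4603, -0.1906, 0.4417)–(-1.4603, -0.1906, 0.0793478)  len=0.3624
  (v8,v10,v11) [+--] → (-1.4603, -0.1906, 0.0793478)–(-1.4603, -0.1906, -0.4417)  len=0.5210
  (v8,v11,v6) [+-+] → (-1.4603, -0.1906, -0.4417)–(-1.66978, -0.1906, -0.292199)  len=0.2574
  (v6,v11,v9) [+--] → (-1.66978, -0.1906, -0.292199)–(-2.0792, -0.1906, 0)  len=0.5030
  (v12,v0,v13) [-+-] → (2.43152, -0.1906, 0)–(2.34659, -0.1906, 0.0490406)  len=0.0981
  (v13,v0,v1) [-++] → (2.34659, -0.1906, 0.0490406)–(1.66653, -0.1906, 0.4417)  len=0.7853
  (v13,v1,v14) [-+-] → (1.66653, -0.1906, 0.4417)–(1.66653, -0.1906, 0.343619)  len=0.0981
  (v14,v1,v2) [-++] → (1.66653, -0.1906, 0.343619)–(1.66653, -0.1906, -0.4417)  len=0.7853
  (v14,v2,v12) [-+-] → (1.66653, -0.1906, -0.4417)–(1.72618, -0.1906, -0.407256)  len=0.0689
  (v12,v2,v0) [-++] → (1.72618, -0.1906, -0.407256)–(2.43152, -0.1906, 0)  len=0.8145

Chained into 2 loop(s):
  loop 1: 6 segments, perimeter = 2.4041
  loop 2: 6 segments, perimeter = 2.6501
Total perimeter = 5.054


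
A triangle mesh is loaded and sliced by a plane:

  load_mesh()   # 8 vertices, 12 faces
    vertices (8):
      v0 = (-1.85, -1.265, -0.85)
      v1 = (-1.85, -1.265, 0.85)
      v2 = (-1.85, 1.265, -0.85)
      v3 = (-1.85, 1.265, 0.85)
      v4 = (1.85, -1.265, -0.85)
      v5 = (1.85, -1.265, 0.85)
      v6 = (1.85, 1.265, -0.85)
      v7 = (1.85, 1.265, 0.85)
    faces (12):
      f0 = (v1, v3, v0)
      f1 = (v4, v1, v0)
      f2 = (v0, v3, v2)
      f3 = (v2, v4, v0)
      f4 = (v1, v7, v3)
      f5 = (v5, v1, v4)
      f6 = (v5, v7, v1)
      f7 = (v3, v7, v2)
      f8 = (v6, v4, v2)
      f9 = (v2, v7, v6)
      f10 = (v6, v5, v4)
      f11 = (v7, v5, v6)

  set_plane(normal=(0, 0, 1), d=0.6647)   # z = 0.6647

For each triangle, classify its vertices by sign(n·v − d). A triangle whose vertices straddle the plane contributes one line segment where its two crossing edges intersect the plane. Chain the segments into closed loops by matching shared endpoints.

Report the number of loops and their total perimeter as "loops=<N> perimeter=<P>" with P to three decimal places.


Straddling triangles (8 of 12):
  (v1,v3,v0) [++-] → (-1.85, 0.98923, 0.6647)–(-1.85, -1.265, 0.6647)  len=2.2542
  (v4,v1,v0) [-+-] → (-1.4467, -1.265, 0.6647)–(-1.85, -1.265, 0.6647)  len=0.4033
  (v0,v3,v2) [-+-] → (-1.85, 0.98923, 0.6647)–(-1.85, 1.265, 0.6647)  len=0.2758
  (v5,v1,v4) [++-] → (-1.4467, -1.265, 0.6647)–(1.85, -1.265, 0.6647)  len=3.2967
  (v3,v7,v2) [++-] → (1.4467, 1.265, 0.6647)–(-1.85, 1.265, 0.6647)  len=3.2967
  (v2,v7,v6) [-+-] → (1.4467, 1.265, 0.6647)–(1.85, 1.265, 0.6647)  len=0.4033
  (v6,v5,v4) [-+-] → (1.85, -0.98923, 0.6647)–(1.85, -1.265, 0.6647)  len=0.2758
  (v7,v5,v6) [++-] → (1.85, -0.98923, 0.6647)–(1.85, 1.265, 0.6647)  len=2.2542

Chained into 1 loop(s):
  loop 1: 8 segments, perimeter = 12.4600
Total perimeter = 12.460

loops=1 perimeter=12.460


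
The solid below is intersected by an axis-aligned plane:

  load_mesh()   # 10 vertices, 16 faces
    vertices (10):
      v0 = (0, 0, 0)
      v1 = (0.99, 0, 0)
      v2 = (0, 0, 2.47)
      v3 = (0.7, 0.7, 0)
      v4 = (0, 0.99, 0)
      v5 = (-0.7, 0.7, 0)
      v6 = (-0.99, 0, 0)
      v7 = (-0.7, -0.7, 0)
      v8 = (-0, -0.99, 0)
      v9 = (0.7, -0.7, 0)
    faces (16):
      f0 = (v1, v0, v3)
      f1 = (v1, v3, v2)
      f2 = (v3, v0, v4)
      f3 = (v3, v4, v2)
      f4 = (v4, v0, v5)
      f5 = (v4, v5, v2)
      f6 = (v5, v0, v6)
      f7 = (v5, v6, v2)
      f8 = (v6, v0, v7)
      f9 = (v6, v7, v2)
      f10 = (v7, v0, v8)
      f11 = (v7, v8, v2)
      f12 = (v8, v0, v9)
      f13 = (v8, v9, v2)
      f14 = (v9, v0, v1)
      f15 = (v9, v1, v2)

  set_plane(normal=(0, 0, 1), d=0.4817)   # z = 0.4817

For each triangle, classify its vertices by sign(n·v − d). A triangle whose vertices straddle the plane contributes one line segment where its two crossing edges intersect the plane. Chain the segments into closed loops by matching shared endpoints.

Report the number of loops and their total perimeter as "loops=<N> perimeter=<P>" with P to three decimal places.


Straddling triangles (8 of 16):
  (v1,v3,v2) [--+] → (0.563486, 0.563486, 0.4817)–(0.79693, 0, 0.4817)  len=0.6099
  (v3,v4,v2) [--+] → (0, 0.79693, 0.4817)–(0.563486, 0.563486, 0.4817)  len=0.6099
  (v4,v5,v2) [--+] → (-0.563486, 0.563486, 0.4817)–(0, 0.79693, 0.4817)  len=0.6099
  (v5,v6,v2) [--+] → (-0.79693, 0, 0.4817)–(-0.563486, 0.563486, 0.4817)  len=0.6099
  (v6,v7,v2) [--+] → (-0.563486, -0.563486, 0.4817)–(-0.79693, 0, 0.4817)  len=0.6099
  (v7,v8,v2) [--+] → (0, -0.79693, 0.4817)–(-0.563486, -0.563486, 0.4817)  len=0.6099
  (v8,v9,v2) [--+] → (0.563486, -0.563486, 0.4817)–(0, -0.79693, 0.4817)  len=0.6099
  (v9,v1,v2) [--+] → (0.79693, 0, 0.4817)–(0.563486, -0.563486, 0.4817)  len=0.6099

Chained into 1 loop(s):
  loop 1: 8 segments, perimeter = 4.8794
Total perimeter = 4.879

loops=1 perimeter=4.879


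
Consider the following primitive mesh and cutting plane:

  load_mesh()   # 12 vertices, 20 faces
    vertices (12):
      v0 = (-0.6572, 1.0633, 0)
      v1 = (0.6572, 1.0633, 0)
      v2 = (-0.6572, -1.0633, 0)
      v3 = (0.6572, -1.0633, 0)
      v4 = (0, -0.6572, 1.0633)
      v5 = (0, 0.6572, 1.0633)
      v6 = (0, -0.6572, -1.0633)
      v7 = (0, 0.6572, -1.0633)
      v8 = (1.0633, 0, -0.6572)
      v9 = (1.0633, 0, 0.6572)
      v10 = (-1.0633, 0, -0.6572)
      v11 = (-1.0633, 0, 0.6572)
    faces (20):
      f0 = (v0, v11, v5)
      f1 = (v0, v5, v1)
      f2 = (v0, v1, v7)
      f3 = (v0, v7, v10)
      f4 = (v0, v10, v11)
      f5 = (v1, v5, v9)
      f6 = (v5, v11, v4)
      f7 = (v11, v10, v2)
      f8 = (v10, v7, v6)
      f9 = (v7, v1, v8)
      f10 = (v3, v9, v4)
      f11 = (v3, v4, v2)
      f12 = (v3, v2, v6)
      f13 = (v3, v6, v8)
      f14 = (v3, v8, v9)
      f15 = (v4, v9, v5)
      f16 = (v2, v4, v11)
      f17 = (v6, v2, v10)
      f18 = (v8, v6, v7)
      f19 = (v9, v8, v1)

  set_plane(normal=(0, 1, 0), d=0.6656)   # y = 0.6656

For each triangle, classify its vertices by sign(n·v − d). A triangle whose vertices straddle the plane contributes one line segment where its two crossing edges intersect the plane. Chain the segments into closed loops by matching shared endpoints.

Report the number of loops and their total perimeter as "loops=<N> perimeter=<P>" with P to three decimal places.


loops=1 perimeter=5.538

Straddling triangles (8 of 20):
  (v0,v11,v5) [+--] → (-0.809091, 0.6656, 0.245809)–(-0.0135939, 0.6656, 1.04131)  len=1.1250
  (v0,v5,v1) [+-+] → (-0.0135939, 0.6656, 1.04131)–(0.0135939, 0.6656, 1.04131)  len=0.0272
  (v0,v1,v7) [++-] → (0.0135939, 0.6656, -1.04131)–(-0.0135939, 0.6656, -1.04131)  len=0.0272
  (v0,v7,v10) [+--] → (-0.0135939, 0.6656, -1.04131)–(-0.809091, 0.6656, -0.245809)  len=1.1250
  (v0,v10,v11) [+--] → (-0.809091, 0.6656, -0.245809)–(-0.809091, 0.6656, 0.245809)  len=0.4916
  (v1,v5,v9) [+--] → (0.0135939, 0.6656, 1.04131)–(0.809091, 0.6656, 0.245809)  len=1.1250
  (v7,v1,v8) [-+-] → (0.0135939, 0.6656, -1.04131)–(0.809091, 0.6656, -0.245809)  len=1.1250
  (v9,v8,v1) [--+] → (0.809091, 0.6656, -0.245809)–(0.809091, 0.6656, 0.245809)  len=0.4916

Chained into 1 loop(s):
  loop 1: 8 segments, perimeter = 5.5376
Total perimeter = 5.538


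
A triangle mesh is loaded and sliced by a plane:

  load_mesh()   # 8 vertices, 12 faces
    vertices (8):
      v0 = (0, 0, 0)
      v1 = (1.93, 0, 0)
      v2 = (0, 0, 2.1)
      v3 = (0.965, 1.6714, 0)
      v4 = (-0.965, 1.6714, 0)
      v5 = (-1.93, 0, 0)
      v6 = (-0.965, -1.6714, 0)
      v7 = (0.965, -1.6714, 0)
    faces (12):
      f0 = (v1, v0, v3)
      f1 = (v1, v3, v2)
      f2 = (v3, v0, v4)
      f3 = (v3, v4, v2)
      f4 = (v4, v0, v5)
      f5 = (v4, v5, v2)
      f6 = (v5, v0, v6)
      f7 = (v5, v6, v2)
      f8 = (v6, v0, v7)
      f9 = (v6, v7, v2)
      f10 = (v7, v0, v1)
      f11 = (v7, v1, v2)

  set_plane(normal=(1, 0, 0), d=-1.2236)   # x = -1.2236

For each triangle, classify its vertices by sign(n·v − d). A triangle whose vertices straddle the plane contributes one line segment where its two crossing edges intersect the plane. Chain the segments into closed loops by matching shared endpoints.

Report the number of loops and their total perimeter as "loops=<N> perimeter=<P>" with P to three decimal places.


Straddling triangles (4 of 12):
  (v4,v0,v5) [++-] → (-1.2236, 0, 0)–(-1.2236, 1.2235, 0)  len=1.2235
  (v4,v5,v2) [+-+] → (-1.2236, 1.2235, 0)–(-1.2236, 0, 0.768622)  len=1.4449
  (v5,v0,v6) [-++] → (-1.2236, 0, 0)–(-1.2236, -1.2235, 0)  len=1.2235
  (v5,v6,v2) [-++] → (-1.2236, -1.2235, 0)–(-1.2236, 0, 0.768622)  len=1.4449

Chained into 1 loop(s):
  loop 1: 4 segments, perimeter = 5.3368
Total perimeter = 5.337

loops=1 perimeter=5.337


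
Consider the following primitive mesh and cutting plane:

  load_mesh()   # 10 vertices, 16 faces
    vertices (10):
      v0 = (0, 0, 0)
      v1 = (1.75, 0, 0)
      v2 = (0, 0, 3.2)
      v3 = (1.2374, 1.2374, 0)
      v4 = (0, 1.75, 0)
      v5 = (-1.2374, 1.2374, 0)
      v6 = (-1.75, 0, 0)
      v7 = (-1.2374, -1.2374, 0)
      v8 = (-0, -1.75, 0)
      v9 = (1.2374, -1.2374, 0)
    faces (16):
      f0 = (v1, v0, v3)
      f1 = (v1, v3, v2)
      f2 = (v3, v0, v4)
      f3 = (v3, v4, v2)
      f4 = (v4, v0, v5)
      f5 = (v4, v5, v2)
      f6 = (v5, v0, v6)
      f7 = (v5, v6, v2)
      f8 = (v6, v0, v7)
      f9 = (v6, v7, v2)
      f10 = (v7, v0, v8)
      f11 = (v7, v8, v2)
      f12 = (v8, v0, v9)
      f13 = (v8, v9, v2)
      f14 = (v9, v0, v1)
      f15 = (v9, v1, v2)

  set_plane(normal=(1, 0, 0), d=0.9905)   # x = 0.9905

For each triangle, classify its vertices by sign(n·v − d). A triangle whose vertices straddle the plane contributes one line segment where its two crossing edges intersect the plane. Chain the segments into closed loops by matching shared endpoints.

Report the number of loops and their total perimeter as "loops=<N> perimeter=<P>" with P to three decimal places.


loops=1 perimeter=6.620

Straddling triangles (8 of 16):
  (v1,v0,v3) [+-+] → (0.9905, 0, 0)–(0.9905, 0.9905, 0)  len=0.9905
  (v1,v3,v2) [++-] → (0.9905, 0.9905, 0.6385)–(0.9905, 0, 1.3888)  len=1.2426
  (v3,v0,v4) [+--] → (0.9905, 0.9905, 0)–(0.9905, 1.33968, 0)  len=0.3492
  (v3,v4,v2) [+--] → (0.9905, 1.33968, 0)–(0.9905, 0.9905, 0.6385)  len=0.7277
  (v8,v0,v9) [--+] → (0.9905, -0.9905, 0)–(0.9905, -1.33968, 0)  len=0.3492
  (v8,v9,v2) [-+-] → (0.9905, -1.33968, 0)–(0.9905, -0.9905, 0.6385)  len=0.7277
  (v9,v0,v1) [+-+] → (0.9905, -0.9905, 0)–(0.9905, 0, 0)  len=0.9905
  (v9,v1,v2) [++-] → (0.9905, 0, 1.3888)–(0.9905, -0.9905, 0.6385)  len=1.2426

Chained into 1 loop(s):
  loop 1: 8 segments, perimeter = 6.6200
Total perimeter = 6.620


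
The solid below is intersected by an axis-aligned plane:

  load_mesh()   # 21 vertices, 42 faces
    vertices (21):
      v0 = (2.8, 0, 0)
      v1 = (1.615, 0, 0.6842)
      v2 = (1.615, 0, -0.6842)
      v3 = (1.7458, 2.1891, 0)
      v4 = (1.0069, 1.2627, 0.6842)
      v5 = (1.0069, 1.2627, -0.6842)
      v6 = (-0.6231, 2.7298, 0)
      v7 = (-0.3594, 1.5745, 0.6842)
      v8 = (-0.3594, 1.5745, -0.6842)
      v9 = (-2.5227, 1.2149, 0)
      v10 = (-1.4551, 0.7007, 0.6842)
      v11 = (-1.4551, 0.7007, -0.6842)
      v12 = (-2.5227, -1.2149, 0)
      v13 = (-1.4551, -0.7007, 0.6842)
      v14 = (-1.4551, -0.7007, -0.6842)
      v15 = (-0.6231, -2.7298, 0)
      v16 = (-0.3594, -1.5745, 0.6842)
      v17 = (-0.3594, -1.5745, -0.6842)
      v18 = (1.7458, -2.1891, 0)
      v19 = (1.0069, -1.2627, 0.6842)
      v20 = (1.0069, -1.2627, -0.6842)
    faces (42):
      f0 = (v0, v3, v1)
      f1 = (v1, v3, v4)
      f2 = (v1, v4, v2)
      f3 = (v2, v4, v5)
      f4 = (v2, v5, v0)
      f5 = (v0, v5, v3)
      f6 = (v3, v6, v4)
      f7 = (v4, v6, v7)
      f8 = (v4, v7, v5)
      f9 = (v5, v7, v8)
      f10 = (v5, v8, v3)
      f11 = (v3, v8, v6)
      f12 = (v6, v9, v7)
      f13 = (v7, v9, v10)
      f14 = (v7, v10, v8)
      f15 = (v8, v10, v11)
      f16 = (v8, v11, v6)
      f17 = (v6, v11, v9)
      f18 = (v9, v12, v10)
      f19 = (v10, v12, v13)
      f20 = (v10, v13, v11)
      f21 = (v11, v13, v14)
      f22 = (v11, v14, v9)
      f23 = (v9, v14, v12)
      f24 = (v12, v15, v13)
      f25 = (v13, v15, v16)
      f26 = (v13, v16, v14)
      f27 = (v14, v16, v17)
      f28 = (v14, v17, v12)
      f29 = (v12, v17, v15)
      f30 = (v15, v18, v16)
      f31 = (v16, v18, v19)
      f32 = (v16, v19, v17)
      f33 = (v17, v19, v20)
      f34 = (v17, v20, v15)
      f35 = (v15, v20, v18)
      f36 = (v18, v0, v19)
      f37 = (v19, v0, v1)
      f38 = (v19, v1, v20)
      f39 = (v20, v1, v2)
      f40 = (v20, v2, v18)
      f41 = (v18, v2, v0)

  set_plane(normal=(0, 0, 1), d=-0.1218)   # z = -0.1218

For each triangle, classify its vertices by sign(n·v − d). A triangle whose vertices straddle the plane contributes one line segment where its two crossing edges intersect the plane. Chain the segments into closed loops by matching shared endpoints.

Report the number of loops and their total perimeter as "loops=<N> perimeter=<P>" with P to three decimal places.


Straddling triangles (28 of 42):
  (v1,v4,v2) [++-] → (1.36508, 0.518958, -0.1218)–(1.615, 0, -0.1218)  len=0.5760
  (v2,v4,v5) [-+-] → (1.36508, 0.518958, -0.1218)–(1.0069, 1.2627, -0.1218)  len=0.8255
  (v2,v5,v0) [--+] → (2.4808, 0.224783, -0.1218)–(2.58905, 0, -0.1218)  len=0.2495
  (v0,v5,v3) [+-+] → (2.4808, 0.224783, -0.1218)–(1.61426, 2.02418, -0.1218)  len=1.9972
  (v4,v7,v5) [++-] → (0.445363, 1.39085, -0.1218)–(1.0069, 1.2627, -0.1218)  len=0.5760
  (v5,v7,v8) [-+-] → (0.445363, 1.39085, -0.1218)–(-0.3594, 1.5745, -0.1218)  len=0.8255
  (v5,v8,v3) [--+] → (1.37104, 2.07969, -0.1218)–(1.61426, 2.02418, -0.1218)  len=0.2495
  (v3,v8,v6) [+-+] → (1.37104, 2.07969, -0.1218)–(-0.576157, 2.52414, -0.1218)  len=1.9973
  (v7,v10,v8) [++-] → (-0.809723, 1.21538, -0.1218)–(-0.3594, 1.5745, -0.1218)  len=0.5760
  (v8,v10,v11) [-+-] → (-0.809723, 1.21538, -0.1218)–(-1.4551, 0.7007, -0.1218)  len=0.8255
  (v8,v11,v6) [--+] → (-0.771211, 2.36858, -0.1218)–(-0.576157, 2.52414, -0.1218)  len=0.2495
  (v6,v11,v9) [+-+] → (-0.771211, 2.36858, -0.1218)–(-2.33265, 1.12336, -0.1218)  len=1.9972
  (v10,v13,v11) [++-] → (-1.4551, 0.124737, -0.1218)–(-1.4551, 0.7007, -0.1218)  len=0.5760
  (v11,v13,v14) [-+-] → (-1.4551, 0.124737, -0.1218)–(-1.4551, -0.7007, -0.1218)  len=0.8254
  (v11,v14,v9) [--+] → (-2.33265, 0.873888, -0.1218)–(-2.33265, 1.12336, -0.1218)  len=0.2495
  (v9,v14,v12) [+-+] → (-2.33265, 0.873888, -0.1218)–(-2.33265, -1.12336, -0.1218)  len=1.9973
  (v13,v16,v14) [++-] → (-1.00478, -1.05982, -0.1218)–(-1.4551, -0.7007, -0.1218)  len=0.5760
  (v14,v16,v17) [-+-] → (-1.00478, -1.05982, -0.1218)–(-0.3594, -1.5745, -0.1218)  len=0.8255
  (v14,v17,v12) [--+] → (-2.13759, -1.27892, -0.1218)–(-2.33265, -1.12336, -0.1218)  len=0.2495
  (v12,v17,v15) [+-+] → (-2.13759, -1.27892, -0.1218)–(-0.576157, -2.52414, -0.1218)  len=1.9972
  (v16,v19,v17) [++-] → (0.202137, -1.44635, -0.1218)–(-0.3594, -1.5745, -0.1218)  len=0.5760
  (v17,v19,v20) [-+-] → (0.202137, -1.44635, -0.1218)–(1.0069, -1.2627, -0.1218)  len=0.8255
  (v17,v20,v15) [--+] → (-0.33293, -2.46863, -0.1218)–(-0.576157, -2.52414, -0.1218)  len=0.2495
  (v15,v20,v18) [+-+] → (-0.33293, -2.46863, -0.1218)–(1.61426, -2.02418, -0.1218)  len=1.9973
  (v19,v1,v20) [++-] → (1.25682, -0.743742, -0.1218)–(1.0069, -1.2627, -0.1218)  len=0.5760
  (v20,v1,v2) [-+-] → (1.25682, -0.743742, -0.1218)–(1.615, 0, -0.1218)  len=0.8255
  (v20,v2,v18) [--+] → (1.72252, -1.7994, -0.1218)–(1.61426, -2.02418, -0.1218)  len=0.2495
  (v18,v2,v0) [+-+] → (1.72252, -1.7994, -0.1218)–(2.58905, 0, -0.1218)  len=1.9972

Chained into 2 loop(s):
  loop 1: 14 segments, perimeter = 9.8102
  loop 2: 14 segments, perimeter = 15.7269
Total perimeter = 25.537

loops=2 perimeter=25.537


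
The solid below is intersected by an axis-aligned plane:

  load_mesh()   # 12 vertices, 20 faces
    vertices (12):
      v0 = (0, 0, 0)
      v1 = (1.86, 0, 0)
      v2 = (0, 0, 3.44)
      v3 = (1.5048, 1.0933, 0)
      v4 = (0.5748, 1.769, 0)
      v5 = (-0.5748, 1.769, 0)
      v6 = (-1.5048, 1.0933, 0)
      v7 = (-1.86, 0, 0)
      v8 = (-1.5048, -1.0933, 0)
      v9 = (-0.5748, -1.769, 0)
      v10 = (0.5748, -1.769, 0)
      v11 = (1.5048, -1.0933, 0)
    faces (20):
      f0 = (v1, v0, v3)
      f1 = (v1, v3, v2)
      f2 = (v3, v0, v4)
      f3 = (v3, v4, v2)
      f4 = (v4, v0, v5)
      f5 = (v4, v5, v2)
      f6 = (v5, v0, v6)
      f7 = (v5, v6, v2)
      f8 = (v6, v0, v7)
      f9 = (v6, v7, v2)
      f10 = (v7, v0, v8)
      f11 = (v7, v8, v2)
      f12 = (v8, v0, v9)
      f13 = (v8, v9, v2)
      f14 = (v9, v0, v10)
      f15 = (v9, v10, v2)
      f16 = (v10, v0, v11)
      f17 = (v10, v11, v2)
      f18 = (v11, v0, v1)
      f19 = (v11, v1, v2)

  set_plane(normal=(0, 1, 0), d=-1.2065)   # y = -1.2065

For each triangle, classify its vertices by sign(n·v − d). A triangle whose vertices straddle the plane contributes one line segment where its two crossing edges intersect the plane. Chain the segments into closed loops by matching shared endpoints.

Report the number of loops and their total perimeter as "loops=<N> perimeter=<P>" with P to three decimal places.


loops=1 perimeter=6.389

Straddling triangles (6 of 20):
  (v8,v0,v9) [++-] → (-0.392027, -1.2065, 0)–(-1.349, -1.2065, 0)  len=0.9570
  (v8,v9,v2) [+-+] → (-1.349, -1.2065, 0)–(-0.392027, -1.2065, 1.09384)  len=1.4534
  (v9,v0,v10) [-+-] → (-0.392027, -1.2065, 0)–(0.392027, -1.2065, 0)  len=0.7841
  (v9,v10,v2) [--+] → (0.392027, -1.2065, 1.09384)–(-0.392027, -1.2065, 1.09384)  len=0.7841
  (v10,v0,v11) [-++] → (0.392027, -1.2065, 0)–(1.349, -1.2065, 0)  len=0.9570
  (v10,v11,v2) [-++] → (1.349, -1.2065, 0)–(0.392027, -1.2065, 1.09384)  len=1.4534

Chained into 1 loop(s):
  loop 1: 6 segments, perimeter = 6.3888
Total perimeter = 6.389


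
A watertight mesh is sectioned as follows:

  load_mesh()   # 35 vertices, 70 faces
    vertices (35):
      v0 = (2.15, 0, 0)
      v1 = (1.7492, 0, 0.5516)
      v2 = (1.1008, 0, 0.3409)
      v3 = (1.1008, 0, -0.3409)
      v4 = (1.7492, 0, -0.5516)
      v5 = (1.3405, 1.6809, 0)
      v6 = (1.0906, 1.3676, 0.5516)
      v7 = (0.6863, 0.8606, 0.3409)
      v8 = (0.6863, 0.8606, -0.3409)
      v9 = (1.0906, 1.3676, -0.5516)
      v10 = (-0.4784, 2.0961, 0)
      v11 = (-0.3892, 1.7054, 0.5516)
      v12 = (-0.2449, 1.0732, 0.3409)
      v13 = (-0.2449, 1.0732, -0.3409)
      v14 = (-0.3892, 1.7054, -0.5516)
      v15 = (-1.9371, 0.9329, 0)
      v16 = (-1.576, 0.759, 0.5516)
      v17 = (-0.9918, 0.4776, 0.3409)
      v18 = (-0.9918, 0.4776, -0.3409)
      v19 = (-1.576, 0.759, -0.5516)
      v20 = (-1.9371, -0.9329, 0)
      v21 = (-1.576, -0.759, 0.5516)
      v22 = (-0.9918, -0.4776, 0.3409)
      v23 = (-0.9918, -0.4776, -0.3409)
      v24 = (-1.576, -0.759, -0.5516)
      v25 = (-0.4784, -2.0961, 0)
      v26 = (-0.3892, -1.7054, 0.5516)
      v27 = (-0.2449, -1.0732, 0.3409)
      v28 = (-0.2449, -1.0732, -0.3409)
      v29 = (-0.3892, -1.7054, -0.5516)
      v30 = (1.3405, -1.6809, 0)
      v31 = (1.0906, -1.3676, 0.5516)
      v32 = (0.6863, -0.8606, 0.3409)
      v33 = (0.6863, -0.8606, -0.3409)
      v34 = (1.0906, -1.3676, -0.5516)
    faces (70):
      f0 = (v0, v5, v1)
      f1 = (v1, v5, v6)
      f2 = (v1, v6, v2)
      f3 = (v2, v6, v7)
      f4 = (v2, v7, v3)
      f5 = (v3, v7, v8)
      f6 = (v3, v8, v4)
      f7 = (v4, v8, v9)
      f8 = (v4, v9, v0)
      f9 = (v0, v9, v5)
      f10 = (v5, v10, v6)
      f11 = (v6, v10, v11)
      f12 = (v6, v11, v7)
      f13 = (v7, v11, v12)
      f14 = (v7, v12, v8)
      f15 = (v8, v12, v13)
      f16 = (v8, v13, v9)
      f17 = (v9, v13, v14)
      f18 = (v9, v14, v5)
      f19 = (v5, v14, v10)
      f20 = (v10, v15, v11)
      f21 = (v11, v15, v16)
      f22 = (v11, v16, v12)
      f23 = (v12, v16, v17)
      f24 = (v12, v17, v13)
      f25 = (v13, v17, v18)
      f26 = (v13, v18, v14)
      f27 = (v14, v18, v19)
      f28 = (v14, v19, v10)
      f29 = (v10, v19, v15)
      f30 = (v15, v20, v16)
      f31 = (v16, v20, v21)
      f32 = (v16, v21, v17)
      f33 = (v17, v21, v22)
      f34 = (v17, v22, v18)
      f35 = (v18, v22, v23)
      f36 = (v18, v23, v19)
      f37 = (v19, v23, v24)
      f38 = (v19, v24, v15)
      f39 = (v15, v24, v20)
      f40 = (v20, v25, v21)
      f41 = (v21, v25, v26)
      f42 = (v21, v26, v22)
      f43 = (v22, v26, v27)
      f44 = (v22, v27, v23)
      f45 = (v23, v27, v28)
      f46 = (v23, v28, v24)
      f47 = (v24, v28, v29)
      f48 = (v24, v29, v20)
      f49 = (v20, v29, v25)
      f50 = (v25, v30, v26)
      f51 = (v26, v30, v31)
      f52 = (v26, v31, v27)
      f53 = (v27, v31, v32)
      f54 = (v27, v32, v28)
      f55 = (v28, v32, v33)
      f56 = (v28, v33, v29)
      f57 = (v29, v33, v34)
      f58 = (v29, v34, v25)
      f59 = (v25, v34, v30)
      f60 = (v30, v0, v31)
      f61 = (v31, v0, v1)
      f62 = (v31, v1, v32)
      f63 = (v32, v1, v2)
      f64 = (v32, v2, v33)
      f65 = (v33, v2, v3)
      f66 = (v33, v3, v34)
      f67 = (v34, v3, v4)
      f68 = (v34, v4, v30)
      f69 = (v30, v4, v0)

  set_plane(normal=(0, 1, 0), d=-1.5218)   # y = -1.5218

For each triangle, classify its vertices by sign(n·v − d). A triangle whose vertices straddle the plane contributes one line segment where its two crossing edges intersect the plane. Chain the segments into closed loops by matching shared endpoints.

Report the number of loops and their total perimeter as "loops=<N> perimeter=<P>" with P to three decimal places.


loops=1 perimeter=6.066

Straddling triangles (16 of 70):
  (v20,v25,v21) [+-+] → (-1.1986, -1.5218, 0)–(-0.949832, -1.5218, 0.236919)  len=0.3435
  (v21,v25,v26) [+--] → (-0.949832, -1.5218, 0.236919)–(-0.619437, -1.5218, 0.5516)  len=0.4563
  (v21,v26,v22) [+-+] → (-0.619437, -1.5218, 0.5516)–(-0.47931, -1.5218, 0.520093)  len=0.1436
  (v22,v26,v27) [+-+] → (-0.47931, -1.5218, 0.520093)–(-0.347293, -1.5218, 0.49041)  len=0.1353
  (v24,v28,v29) [++-] → (-0.347293, -1.5218, -0.49041)–(-0.619437, -1.5218, -0.5516)  len=0.2789
  (v24,v29,v20) [+-+] → (-0.619437, -1.5218, -0.5516)–(-0.757089, -1.5218, -0.420501)  len=0.1901
  (v20,v29,v25) [+--] → (-0.757089, -1.5218, -0.420501)–(-1.1986, -1.5218, 0)  len=0.6097
  (v26,v30,v31) [--+] → (1.2136, -1.5218, 0.280114)–(0.415096, -1.5218, 0.5516)  len=0.8434
  (v26,v31,v27) [-++] → (0.415096, -1.5218, 0.5516)–(-0.347293, -1.5218, 0.49041)  len=0.7648
  (v28,v33,v29) [++-] → (-0.155462, -1.5218, -0.505809)–(-0.347293, -1.5218, -0.49041)  len=0.1924
  (v29,v33,v34) [-++] → (-0.155462, -1.5218, -0.505809)–(0.415096, -1.5218, -0.5516)  len=0.5724
  (v29,v34,v25) [-+-] → (0.415096, -1.5218, -0.5516)–(0.758493, -1.5218, -0.434844)  len=0.3627
  (v25,v34,v30) [-+-] → (0.758493, -1.5218, -0.434844)–(1.2136, -1.5218, -0.280114)  len=0.4807
  (v30,v0,v31) [-++] → (1.41712, -1.5218, 0)–(1.2136, -1.5218, 0.280114)  len=0.3462
  (v34,v4,v30) [++-] → (1.37918, -1.5218, -0.0522099)–(1.2136, -1.5218, -0.280114)  len=0.2817
  (v30,v4,v0) [-++] → (1.37918, -1.5218, -0.0522099)–(1.41712, -1.5218, 0)  len=0.0645

Chained into 1 loop(s):
  loop 1: 16 segments, perimeter = 6.0664
Total perimeter = 6.066


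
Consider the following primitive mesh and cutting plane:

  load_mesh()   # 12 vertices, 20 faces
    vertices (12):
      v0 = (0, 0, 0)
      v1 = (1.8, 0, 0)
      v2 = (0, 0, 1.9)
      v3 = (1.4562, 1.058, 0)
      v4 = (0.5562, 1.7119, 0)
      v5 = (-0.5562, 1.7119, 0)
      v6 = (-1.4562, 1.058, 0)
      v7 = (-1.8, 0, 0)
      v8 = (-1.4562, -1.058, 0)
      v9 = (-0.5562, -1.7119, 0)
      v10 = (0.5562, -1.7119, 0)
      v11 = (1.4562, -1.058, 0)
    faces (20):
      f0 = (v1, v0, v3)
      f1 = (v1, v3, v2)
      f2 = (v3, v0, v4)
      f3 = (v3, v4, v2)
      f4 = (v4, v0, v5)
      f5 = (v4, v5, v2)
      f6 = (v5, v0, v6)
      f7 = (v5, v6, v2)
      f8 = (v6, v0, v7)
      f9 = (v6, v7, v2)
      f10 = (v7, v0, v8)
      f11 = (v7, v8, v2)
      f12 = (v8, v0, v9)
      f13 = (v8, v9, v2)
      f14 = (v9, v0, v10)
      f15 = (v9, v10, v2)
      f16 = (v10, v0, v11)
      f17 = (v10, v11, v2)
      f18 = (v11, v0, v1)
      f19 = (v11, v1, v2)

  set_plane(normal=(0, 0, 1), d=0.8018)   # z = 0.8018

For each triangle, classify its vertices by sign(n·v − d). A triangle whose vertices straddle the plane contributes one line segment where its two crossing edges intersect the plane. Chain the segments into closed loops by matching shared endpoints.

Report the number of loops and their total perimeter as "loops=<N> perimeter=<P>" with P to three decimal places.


Straddling triangles (10 of 20):
  (v1,v3,v2) [--+] → (0.841684, 0.611524, 0.8018)–(1.0404, 0, 0.8018)  len=0.6430
  (v3,v4,v2) [--+] → (0.321484, 0.989478, 0.8018)–(0.841684, 0.611524, 0.8018)  len=0.6430
  (v4,v5,v2) [--+] → (-0.321484, 0.989478, 0.8018)–(0.321484, 0.989478, 0.8018)  len=0.6430
  (v5,v6,v2) [--+] → (-0.841684, 0.611524, 0.8018)–(-0.321484, 0.989478, 0.8018)  len=0.6430
  (v6,v7,v2) [--+] → (-1.0404, 0, 0.8018)–(-0.841684, 0.611524, 0.8018)  len=0.6430
  (v7,v8,v2) [--+] → (-0.841684, -0.611524, 0.8018)–(-1.0404, 0, 0.8018)  len=0.6430
  (v8,v9,v2) [--+] → (-0.321484, -0.989478, 0.8018)–(-0.841684, -0.611524, 0.8018)  len=0.6430
  (v9,v10,v2) [--+] → (0.321484, -0.989478, 0.8018)–(-0.321484, -0.989478, 0.8018)  len=0.6430
  (v10,v11,v2) [--+] → (0.841684, -0.611524, 0.8018)–(0.321484, -0.989478, 0.8018)  len=0.6430
  (v11,v1,v2) [--+] → (1.0404, 0, 0.8018)–(0.841684, -0.611524, 0.8018)  len=0.6430

Chained into 1 loop(s):
  loop 1: 10 segments, perimeter = 6.4300
Total perimeter = 6.430

loops=1 perimeter=6.430


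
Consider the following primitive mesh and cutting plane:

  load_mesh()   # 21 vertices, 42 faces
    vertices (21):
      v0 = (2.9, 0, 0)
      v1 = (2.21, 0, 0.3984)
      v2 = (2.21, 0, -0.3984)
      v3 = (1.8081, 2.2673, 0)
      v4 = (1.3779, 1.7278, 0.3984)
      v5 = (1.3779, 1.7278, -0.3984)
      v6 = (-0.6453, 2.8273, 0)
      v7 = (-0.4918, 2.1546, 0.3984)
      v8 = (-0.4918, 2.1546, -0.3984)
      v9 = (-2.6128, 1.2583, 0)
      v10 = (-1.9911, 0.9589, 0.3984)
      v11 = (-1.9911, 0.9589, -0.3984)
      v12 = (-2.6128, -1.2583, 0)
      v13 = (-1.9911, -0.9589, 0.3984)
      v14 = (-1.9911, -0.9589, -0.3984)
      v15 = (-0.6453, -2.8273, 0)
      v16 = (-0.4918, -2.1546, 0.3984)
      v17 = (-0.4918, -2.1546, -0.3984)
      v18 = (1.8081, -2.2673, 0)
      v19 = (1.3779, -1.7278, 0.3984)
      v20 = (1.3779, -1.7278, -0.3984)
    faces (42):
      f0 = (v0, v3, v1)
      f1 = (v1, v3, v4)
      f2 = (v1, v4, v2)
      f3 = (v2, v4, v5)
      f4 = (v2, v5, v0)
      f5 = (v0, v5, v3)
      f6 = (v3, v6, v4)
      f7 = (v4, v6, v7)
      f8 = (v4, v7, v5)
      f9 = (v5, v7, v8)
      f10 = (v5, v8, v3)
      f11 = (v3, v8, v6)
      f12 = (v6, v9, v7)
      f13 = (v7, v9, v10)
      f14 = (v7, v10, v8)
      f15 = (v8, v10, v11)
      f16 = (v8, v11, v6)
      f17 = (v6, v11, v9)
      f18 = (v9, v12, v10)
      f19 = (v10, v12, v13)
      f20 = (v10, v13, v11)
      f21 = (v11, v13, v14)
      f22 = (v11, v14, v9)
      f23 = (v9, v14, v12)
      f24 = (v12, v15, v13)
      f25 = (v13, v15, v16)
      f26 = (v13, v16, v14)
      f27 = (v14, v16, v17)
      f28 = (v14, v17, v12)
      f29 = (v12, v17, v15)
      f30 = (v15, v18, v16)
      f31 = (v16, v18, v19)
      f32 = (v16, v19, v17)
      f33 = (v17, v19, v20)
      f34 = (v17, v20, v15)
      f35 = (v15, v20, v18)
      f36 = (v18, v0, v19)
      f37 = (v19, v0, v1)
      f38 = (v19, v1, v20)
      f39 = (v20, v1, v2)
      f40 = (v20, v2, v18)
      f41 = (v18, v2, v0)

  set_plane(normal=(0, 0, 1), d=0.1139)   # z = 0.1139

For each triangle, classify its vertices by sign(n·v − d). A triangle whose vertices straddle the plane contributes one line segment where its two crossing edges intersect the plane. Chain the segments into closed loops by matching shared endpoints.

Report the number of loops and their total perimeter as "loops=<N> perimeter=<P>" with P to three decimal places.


loops=2 perimeter=29.842

Straddling triangles (28 of 42):
  (v0,v3,v1) [--+] → (1.923, 1.61909, 0.1139)–(2.70273, 0, 0.1139)  len=1.7971
  (v1,v3,v4) [+-+] → (1.923, 1.61909, 0.1139)–(1.68511, 2.11306, 0.1139)  len=0.5483
  (v1,v4,v2) [++-] → (1.675, 1.11088, 0.1139)–(2.21, 0, 0.1139)  len=1.2330
  (v2,v4,v5) [-+-] → (1.675, 1.11088, 0.1139)–(1.3779, 1.7278, 0.1139)  len=0.6847
  (v3,v6,v4) [--+] → (-0.0668801, 2.51296, 0.1139)–(1.68511, 2.11306, 0.1139)  len=1.7970
  (v4,v6,v7) [+-+] → (-0.0668801, 2.51296, 0.1139)–(-0.601415, 2.63498, 0.1139)  len=0.5483
  (v4,v7,v5) [++-] → (0.175782, 2.00221, 0.1139)–(1.3779, 1.7278, 0.1139)  len=1.2330
  (v5,v7,v8) [-+-] → (0.175782, 2.00221, 0.1139)–(-0.4918, 2.1546, 0.1139)  len=0.6848
  (v6,v9,v7) [--+] → (-2.00642, 1.51455, 0.1139)–(-0.601415, 2.63498, 0.1139)  len=1.7971
  (v7,v9,v10) [+-+] → (-2.00642, 1.51455, 0.1139)–(-2.43506, 1.1727, 0.1139)  len=0.5483
  (v7,v10,v8) [++-] → (-1.45577, 1.38583, 0.1139)–(-0.4918, 2.1546, 0.1139)  len=1.2330
  (v8,v10,v11) [-+-] → (-1.45577, 1.38583, 0.1139)–(-1.9911, 0.9589, 0.1139)  len=0.6847
  (v9,v12,v10) [--+] → (-2.43506, -0.624417, 0.1139)–(-2.43506, 1.1727, 0.1139)  len=1.7971
  (v10,v12,v13) [+-+] → (-2.43506, -0.624417, 0.1139)–(-2.43506, -1.1727, 0.1139)  len=0.5483
  (v10,v13,v11) [++-] → (-1.9911, -0.274143, 0.1139)–(-1.9911, 0.9589, 0.1139)  len=1.2330
  (v11,v13,v14) [-+-] → (-1.9911, -0.274143, 0.1139)–(-1.9911, -0.9589, 0.1139)  len=0.6848
  (v12,v15,v13) [--+] → (-1.03006, -2.29314, 0.1139)–(-2.43506, -1.1727, 0.1139)  len=1.7971
  (v13,v15,v16) [+-+] → (-1.03006, -2.29314, 0.1139)–(-0.601415, -2.63498, 0.1139)  len=0.5483
  (v13,v16,v14) [++-] → (-1.02713, -1.72767, 0.1139)–(-1.9911, -0.9589, 0.1139)  len=1.2330
  (v14,v16,v17) [-+-] → (-1.02713, -1.72767, 0.1139)–(-0.4918, -2.1546, 0.1139)  len=0.6847
  (v15,v18,v16) [--+] → (1.15057, -2.23508, 0.1139)–(-0.601415, -2.63498, 0.1139)  len=1.7970
  (v16,v18,v19) [+-+] → (1.15057, -2.23508, 0.1139)–(1.68511, -2.11306, 0.1139)  len=0.5483
  (v16,v19,v17) [++-] → (0.710318, -1.88019, 0.1139)–(-0.4918, -2.1546, 0.1139)  len=1.2330
  (v17,v19,v20) [-+-] → (0.710318, -1.88019, 0.1139)–(1.3779, -1.7278, 0.1139)  len=0.6848
  (v18,v0,v19) [--+] → (2.46484, -0.493967, 0.1139)–(1.68511, -2.11306, 0.1139)  len=1.7971
  (v19,v0,v1) [+-+] → (2.46484, -0.493967, 0.1139)–(2.70273, 0, 0.1139)  len=0.5483
  (v19,v1,v20) [++-] → (1.9129, -0.616917, 0.1139)–(1.3779, -1.7278, 0.1139)  len=1.2330
  (v20,v1,v2) [-+-] → (1.9129, -0.616917, 0.1139)–(2.21, 0, 0.1139)  len=0.6847

Chained into 2 loop(s):
  loop 1: 14 segments, perimeter = 16.4174
  loop 2: 14 segments, perimeter = 13.4243
Total perimeter = 29.842


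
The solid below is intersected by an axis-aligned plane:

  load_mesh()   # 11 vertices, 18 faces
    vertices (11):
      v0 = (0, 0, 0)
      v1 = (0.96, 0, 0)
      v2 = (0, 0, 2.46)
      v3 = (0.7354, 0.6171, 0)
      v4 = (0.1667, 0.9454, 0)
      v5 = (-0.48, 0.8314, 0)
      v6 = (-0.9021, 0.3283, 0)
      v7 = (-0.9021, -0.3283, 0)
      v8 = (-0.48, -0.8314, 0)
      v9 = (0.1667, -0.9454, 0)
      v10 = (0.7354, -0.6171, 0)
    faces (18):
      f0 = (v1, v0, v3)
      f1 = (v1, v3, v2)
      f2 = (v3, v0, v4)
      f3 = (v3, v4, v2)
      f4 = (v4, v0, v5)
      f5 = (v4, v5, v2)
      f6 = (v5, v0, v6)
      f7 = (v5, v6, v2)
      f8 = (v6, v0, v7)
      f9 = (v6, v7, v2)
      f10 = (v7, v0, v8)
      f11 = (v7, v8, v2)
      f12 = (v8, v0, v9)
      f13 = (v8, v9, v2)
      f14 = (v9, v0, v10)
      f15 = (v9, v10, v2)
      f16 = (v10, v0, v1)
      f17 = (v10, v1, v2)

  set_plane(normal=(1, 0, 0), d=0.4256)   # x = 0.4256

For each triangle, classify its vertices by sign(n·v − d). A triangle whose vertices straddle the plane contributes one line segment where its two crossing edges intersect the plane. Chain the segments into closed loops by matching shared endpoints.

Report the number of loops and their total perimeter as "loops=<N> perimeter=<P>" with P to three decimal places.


loops=1 perimeter=4.819

Straddling triangles (8 of 18):
  (v1,v0,v3) [+-+] → (0.4256, 0, 0)–(0.4256, 0.357136, 0)  len=0.3571
  (v1,v3,v2) [++-] → (0.4256, 0.357136, 1.03632)–(0.4256, 0, 1.3694)  len=0.4884
  (v3,v0,v4) [+--] → (0.4256, 0.357136, 0)–(0.4256, 0.795942, 0)  len=0.4388
  (v3,v4,v2) [+--] → (0.4256, 0.795942, 0)–(0.4256, 0.357136, 1.03632)  len=1.1254
  (v9,v0,v10) [--+] → (0.4256, -0.357136, 0)–(0.4256, -0.795942, 0)  len=0.4388
  (v9,v10,v2) [-+-] → (0.4256, -0.795942, 0)–(0.4256, -0.357136, 1.03632)  len=1.1254
  (v10,v0,v1) [+-+] → (0.4256, -0.357136, 0)–(0.4256, 0, 0)  len=0.3571
  (v10,v1,v2) [++-] → (0.4256, 0, 1.3694)–(0.4256, -0.357136, 1.03632)  len=0.4884

Chained into 1 loop(s):
  loop 1: 8 segments, perimeter = 4.8194
Total perimeter = 4.819


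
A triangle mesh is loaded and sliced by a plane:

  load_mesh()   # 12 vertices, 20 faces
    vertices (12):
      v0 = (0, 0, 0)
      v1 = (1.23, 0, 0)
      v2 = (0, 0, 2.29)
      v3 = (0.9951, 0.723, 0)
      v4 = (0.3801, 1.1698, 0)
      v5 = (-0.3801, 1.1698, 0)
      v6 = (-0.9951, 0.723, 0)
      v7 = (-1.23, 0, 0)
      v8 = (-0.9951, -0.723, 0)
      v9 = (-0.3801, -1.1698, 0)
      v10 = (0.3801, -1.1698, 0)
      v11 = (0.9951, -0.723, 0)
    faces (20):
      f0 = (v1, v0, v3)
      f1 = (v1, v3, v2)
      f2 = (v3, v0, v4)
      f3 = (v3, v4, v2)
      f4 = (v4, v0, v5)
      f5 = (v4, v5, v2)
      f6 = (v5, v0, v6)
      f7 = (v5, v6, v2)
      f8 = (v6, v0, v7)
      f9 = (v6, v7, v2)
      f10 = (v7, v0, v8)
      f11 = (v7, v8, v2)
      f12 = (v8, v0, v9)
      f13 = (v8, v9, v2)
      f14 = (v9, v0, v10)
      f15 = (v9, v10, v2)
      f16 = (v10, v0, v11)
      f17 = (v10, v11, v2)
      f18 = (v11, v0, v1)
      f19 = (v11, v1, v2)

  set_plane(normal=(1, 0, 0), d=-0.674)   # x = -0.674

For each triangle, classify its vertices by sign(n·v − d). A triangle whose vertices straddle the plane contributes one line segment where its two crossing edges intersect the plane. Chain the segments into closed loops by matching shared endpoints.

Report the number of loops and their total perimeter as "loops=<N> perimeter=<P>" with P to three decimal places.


loops=1 perimeter=4.805

Straddling triangles (8 of 20):
  (v5,v0,v6) [++-] → (-0.674, 0.489702, 0)–(-0.674, 0.95628, 0)  len=0.4666
  (v5,v6,v2) [+-+] → (-0.674, 0.95628, 0)–(-0.674, 0.489702, 0.73894)  len=0.8739
  (v6,v0,v7) [-+-] → (-0.674, 0.489702, 0)–(-0.674, 0, 0)  len=0.4897
  (v6,v7,v2) [--+] → (-0.674, 0, 1.03515)–(-0.674, 0.489702, 0.73894)  len=0.5723
  (v7,v0,v8) [-+-] → (-0.674, 0, 0)–(-0.674, -0.489702, 0)  len=0.4897
  (v7,v8,v2) [--+] → (-0.674, -0.489702, 0.73894)–(-0.674, 0, 1.03515)  len=0.5723
  (v8,v0,v9) [-++] → (-0.674, -0.489702, 0)–(-0.674, -0.95628, 0)  len=0.4666
  (v8,v9,v2) [-++] → (-0.674, -0.95628, 0)–(-0.674, -0.489702, 0.73894)  len=0.8739

Chained into 1 loop(s):
  loop 1: 8 segments, perimeter = 4.8050
Total perimeter = 4.805


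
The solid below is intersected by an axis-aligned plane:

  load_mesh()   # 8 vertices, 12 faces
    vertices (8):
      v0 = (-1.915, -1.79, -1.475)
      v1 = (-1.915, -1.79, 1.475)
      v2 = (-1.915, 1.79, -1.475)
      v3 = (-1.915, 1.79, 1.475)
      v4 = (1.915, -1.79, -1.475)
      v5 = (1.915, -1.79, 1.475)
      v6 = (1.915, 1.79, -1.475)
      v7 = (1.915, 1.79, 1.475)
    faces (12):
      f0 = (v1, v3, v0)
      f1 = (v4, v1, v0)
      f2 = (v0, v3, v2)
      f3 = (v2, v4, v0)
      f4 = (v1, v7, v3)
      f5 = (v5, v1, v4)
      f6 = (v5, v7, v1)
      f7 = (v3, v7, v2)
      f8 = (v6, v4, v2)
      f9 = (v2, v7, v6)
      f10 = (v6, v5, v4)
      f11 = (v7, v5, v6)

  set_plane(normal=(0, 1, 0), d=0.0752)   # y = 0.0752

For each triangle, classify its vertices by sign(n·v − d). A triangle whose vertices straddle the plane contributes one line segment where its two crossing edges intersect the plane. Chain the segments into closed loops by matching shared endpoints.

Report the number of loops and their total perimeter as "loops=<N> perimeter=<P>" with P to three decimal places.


loops=1 perimeter=13.560

Straddling triangles (8 of 12):
  (v1,v3,v0) [-+-] → (-1.915, 0.0752, 1.475)–(-1.915, 0.0752, 0.0619665)  len=1.4130
  (v0,v3,v2) [-++] → (-1.915, 0.0752, 0.0619665)–(-1.915, 0.0752, -1.475)  len=1.5370
  (v2,v4,v0) [+--] → (-0.0804514, 0.0752, -1.475)–(-1.915, 0.0752, -1.475)  len=1.8345
  (v1,v7,v3) [-++] → (0.0804514, 0.0752, 1.475)–(-1.915, 0.0752, 1.475)  len=1.9955
  (v5,v7,v1) [-+-] → (1.915, 0.0752, 1.475)–(0.0804514, 0.0752, 1.475)  len=1.8345
  (v6,v4,v2) [+-+] → (1.915, 0.0752, -1.475)–(-0.0804514, 0.0752, -1.475)  len=1.9955
  (v6,v5,v4) [+--] → (1.915, 0.0752, -0.0619665)–(1.915, 0.0752, -1.475)  len=1.4130
  (v7,v5,v6) [+-+] → (1.915, 0.0752, 1.475)–(1.915, 0.0752, -0.0619665)  len=1.5370

Chained into 1 loop(s):
  loop 1: 8 segments, perimeter = 13.5600
Total perimeter = 13.560
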